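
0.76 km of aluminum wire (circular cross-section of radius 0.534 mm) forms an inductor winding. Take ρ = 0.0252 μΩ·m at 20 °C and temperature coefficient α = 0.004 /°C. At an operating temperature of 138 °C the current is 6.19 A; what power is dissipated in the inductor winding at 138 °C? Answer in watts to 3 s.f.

ρ = 0.0252 μΩ·m = 2.52×10^-8 Ω·m
A = πr² = π(5.3400e-04 m)² = 8.958e-07 m²
R₍20₎ = ρL/A = (2.52×10^-8)(760)/(8.958e-07) = 21.38 Ω
R₍138₎ = R₍20₎(1 + αΔT) = 21.38 × (1 + 0.004×118) = 31.47 Ω
P = I²R = (6.19)² × 31.47 = 1210 W

1210 W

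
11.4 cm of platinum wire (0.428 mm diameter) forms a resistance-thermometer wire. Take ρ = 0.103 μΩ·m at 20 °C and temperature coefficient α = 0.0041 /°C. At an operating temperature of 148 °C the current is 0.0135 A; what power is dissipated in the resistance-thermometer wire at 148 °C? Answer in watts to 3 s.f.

2.27×10^-5 W

ρ = 0.103 μΩ·m = 1.03×10^-7 Ω·m
A = π(d/2)² = π(2.1400e-04 m)² = 1.439e-07 m²
R₍20₎ = ρL/A = (1.03×10^-7)(0.114)/(1.439e-07) = 0.08161 Ω
R₍148₎ = R₍20₎(1 + αΔT) = 0.08161 × (1 + 0.0041×128) = 0.1244 Ω
P = I²R = (0.0135)² × 0.1244 = 2.27×10^-5 W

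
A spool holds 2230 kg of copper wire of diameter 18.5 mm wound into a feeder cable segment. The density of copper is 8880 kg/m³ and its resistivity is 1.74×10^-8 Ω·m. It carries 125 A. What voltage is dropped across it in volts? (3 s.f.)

A = π(d/2)² = π(9.2500e-03 m)² = 2.6880e-04 m²
L = m/(density·A) = 2230/(8880×2.6880e-04) = 934.2 m
R = ρL/A = (1.74×10^-8)(934.2)/(2.6880e-04) = 0.06047 Ω
V = IR = 125 × 0.06047 = 7.56 V

7.56 V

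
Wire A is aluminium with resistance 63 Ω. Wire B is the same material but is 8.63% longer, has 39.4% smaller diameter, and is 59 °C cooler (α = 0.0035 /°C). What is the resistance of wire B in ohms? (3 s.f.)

R ∝ ρL/d² with ρ ∝ (1+αΔT), so R_B/R_A = (1 + 8.63/100) × (1 − 39.4/100)⁻² × (1 − 0.0035×59)
= 1.086 × 2.723 × 0.7935 = 2.347
R_B = 2.347 × 63 = 148 Ω

148 Ω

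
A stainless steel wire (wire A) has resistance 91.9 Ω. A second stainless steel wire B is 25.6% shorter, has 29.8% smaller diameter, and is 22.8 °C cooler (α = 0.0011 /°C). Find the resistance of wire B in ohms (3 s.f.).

R ∝ ρL/d² with ρ ∝ (1+αΔT), so R_B/R_A = (1 − 25.6/100) × (1 − 29.8/100)⁻² × (1 − 0.0011×22.8)
= 0.744 × 2.029 × 0.9749 = 1.472
R_B = 1.472 × 91.9 = 135 Ω

135 Ω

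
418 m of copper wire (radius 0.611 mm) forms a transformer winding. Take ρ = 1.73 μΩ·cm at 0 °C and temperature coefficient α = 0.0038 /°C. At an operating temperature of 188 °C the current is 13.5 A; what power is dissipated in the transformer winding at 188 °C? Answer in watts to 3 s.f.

ρ = 1.73 μΩ·cm = 1.73×10^-8 Ω·m
A = πr² = π(6.1100e-04 m)² = 1.173e-06 m²
R₍0₎ = ρL/A = (1.73×10^-8)(418)/(1.173e-06) = 6.166 Ω
R₍188₎ = R₍0₎(1 + αΔT) = 6.166 × (1 + 0.0038×188) = 10.57 Ω
P = I²R = (13.5)² × 10.57 = 1930 W

1930 W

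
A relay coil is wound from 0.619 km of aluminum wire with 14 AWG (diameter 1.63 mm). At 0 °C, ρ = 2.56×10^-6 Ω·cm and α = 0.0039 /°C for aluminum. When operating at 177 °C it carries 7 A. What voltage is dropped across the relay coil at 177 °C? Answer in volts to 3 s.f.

89.9 V

ρ = 2.56×10^-6 Ω·cm = 2.56×10^-8 Ω·m
A = π(1.63/2 mm)² = π(8.1500e-04 m)² = 2.087e-06 m²
R₍0₎ = ρL/A = (2.56×10^-8)(619)/(2.087e-06) = 7.594 Ω
R₍177₎ = R₍0₎(1 + αΔT) = 7.594 × (1 + 0.0039×177) = 12.84 Ω
V = IR = 7 × 12.84 = 89.9 V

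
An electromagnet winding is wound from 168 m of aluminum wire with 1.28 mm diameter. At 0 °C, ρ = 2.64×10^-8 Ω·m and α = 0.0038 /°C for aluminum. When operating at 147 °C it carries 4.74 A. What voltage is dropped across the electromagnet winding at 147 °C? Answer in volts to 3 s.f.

A = π(d/2)² = π(6.4000e-04 m)² = 1.287e-06 m²
R₍0₎ = ρL/A = (2.64×10^-8)(168)/(1.287e-06) = 3.447 Ω
R₍147₎ = R₍0₎(1 + αΔT) = 3.447 × (1 + 0.0038×147) = 5.372 Ω
V = IR = 4.74 × 5.372 = 25.5 V

25.5 V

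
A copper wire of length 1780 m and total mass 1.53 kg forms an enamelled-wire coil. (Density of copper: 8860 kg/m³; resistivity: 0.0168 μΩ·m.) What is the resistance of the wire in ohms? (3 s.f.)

308 Ω

ρ = 0.0168 μΩ·m = 1.68×10^-8 Ω·m
A = m/(density·L) = 1.53/(8860×1780) = 9.7015e-08 m²
R = ρL/A = (1.68×10^-8)(1780)/(9.7015e-08) = 308 Ω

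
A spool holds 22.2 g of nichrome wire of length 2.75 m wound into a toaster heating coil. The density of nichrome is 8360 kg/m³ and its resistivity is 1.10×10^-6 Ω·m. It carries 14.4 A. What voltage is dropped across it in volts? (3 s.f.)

45.1 V

A = m/(density·L) = 0.0222/(8360×2.75) = 9.6564e-07 m²
R = ρL/A = (1.10×10^-6)(2.75)/(9.6564e-07) = 3.133 Ω
V = IR = 14.4 × 3.133 = 45.1 V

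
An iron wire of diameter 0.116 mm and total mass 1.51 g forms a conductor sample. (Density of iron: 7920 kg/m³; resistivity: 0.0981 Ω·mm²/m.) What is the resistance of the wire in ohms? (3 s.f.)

ρ = 0.0981 Ω·mm²/m = 9.81×10^-8 Ω·m
A = π(d/2)² = π(5.8000e-05 m)² = 1.0568e-08 m²
L = m/(density·A) = 0.00151/(7920×1.0568e-08) = 18.04 m
R = ρL/A = (9.81×10^-8)(18.04)/(1.0568e-08) = 167 Ω

167 Ω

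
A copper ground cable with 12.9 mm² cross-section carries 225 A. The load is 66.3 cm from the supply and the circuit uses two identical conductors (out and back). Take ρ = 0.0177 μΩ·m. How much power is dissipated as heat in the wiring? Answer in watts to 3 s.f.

92.1 W

ρ = 0.0177 μΩ·m = 1.77×10^-8 Ω·m
A = 12.9 mm² = 1.290e-05 m²
Total conductor length (both ways) L = 2 × 0.663 = 1.326 m
R = ρL/A = (1.77×10^-8)(1.326)/(1.290e-05) = 0.001819 Ω
P = I²R = (225)² × 0.001819 = 92.1 W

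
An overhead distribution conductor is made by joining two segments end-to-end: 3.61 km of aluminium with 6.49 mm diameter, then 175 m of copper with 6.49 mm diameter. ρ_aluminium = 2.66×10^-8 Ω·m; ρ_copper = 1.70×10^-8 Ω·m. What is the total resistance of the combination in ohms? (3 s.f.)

Segment 1: A = π(d/2)² = π(3.2450e-03 m)² = 3.308e-05 m²
R₁ = ρL/A = (2.66×10^-8)(3610)/(3.308e-05) = 2.903 Ω
R₂ = (1.70×10^-8)(175)/(3.308e-05) = 0.08993 Ω
R = R₁ + R₂ = 2.99 Ω

2.99 Ω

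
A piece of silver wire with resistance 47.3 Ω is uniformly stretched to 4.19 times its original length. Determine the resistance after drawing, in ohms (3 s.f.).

Volume constant ⇒ A' = A/k with k = 4.19. R' = ρ(kL)/(A/k) = k²R.
R' = 17.56 × 47.3 = 830 Ω

830 Ω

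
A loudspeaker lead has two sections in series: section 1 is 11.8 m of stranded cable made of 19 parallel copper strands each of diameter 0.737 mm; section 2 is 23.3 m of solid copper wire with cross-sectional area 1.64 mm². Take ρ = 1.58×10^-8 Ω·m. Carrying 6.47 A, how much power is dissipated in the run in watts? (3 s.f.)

Section 1: A_strand = π(3.6850e-04)² = 4.266e-07 m²; R₁ = ρL/(N·A_s) = (1.58×10^-8)(11.8)/(19×4.266e-07) = 0.023 Ω
Section 2: A = 1.64 mm² = 1.640e-06 m²
R₂ = (1.58×10^-8)(23.3)/(1.640e-06) = 0.2245 Ω
R = R₁ + R₂ = 0.2475 Ω
P = I²R = (6.47)² × 0.2475 = 10.4 W

10.4 W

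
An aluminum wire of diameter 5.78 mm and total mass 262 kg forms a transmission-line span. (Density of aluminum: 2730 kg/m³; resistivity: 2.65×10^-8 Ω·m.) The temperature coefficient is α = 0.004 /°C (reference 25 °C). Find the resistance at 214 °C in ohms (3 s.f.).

6.49 Ω

A = π(d/2)² = π(2.8900e-03 m)² = 2.6239e-05 m²
L = m/(density·A) = 262/(2730×2.6239e-05) = 3658 m
R = ρL/A = (2.65×10^-8)(3658)/(2.6239e-05) = 3.694 Ω
R(214 °C) = 3.694 × (1 + 0.004×189) = 6.49 Ω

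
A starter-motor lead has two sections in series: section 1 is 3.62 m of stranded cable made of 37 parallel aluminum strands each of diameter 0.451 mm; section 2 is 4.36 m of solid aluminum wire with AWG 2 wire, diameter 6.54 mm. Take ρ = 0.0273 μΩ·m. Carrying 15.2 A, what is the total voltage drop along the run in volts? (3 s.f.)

0.308 V

ρ = 0.0273 μΩ·m = 2.73×10^-8 Ω·m
Section 1: A_strand = π(2.2550e-04)² = 1.598e-07 m²; R₁ = ρL/(N·A_s) = (2.73×10^-8)(3.62)/(37×1.598e-07) = 0.01672 Ω
Section 2: A = π(6.54/2 mm)² = π(3.2700e-03 m)² = 3.359e-05 m²
R₂ = (2.73×10^-8)(4.36)/(3.359e-05) = 0.003543 Ω
R = R₁ + R₂ = 0.02026 Ω
V = IR = 15.2 × 0.02026 = 0.308 V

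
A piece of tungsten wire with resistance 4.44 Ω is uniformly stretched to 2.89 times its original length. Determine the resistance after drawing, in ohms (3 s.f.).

37.1 Ω

Volume constant ⇒ A' = A/k with k = 2.89. R' = ρ(kL)/(A/k) = k²R.
R' = 8.352 × 4.44 = 37.1 Ω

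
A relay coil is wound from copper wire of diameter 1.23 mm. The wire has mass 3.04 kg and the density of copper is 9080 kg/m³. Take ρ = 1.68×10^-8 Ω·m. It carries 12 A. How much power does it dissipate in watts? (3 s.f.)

A = π(d/2)² = π(6.1500e-04 m)² = 1.1882e-06 m²
L = m/(density·A) = 3.04/(9080×1.1882e-06) = 281.8 m
R = ρL/A = (1.68×10^-8)(281.8)/(1.1882e-06) = 3.984 Ω
P = I²R = (12)² × 3.984 = 574 W

574 W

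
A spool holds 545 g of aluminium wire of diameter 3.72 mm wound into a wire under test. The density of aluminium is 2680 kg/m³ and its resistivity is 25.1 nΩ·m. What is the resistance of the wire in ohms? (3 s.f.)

ρ = 25.1 nΩ·m = 2.51×10^-8 Ω·m
A = π(d/2)² = π(1.8600e-03 m)² = 1.0869e-05 m²
L = m/(density·A) = 0.545/(2680×1.0869e-05) = 18.71 m
R = ρL/A = (2.51×10^-8)(18.71)/(1.0869e-05) = 0.0432 Ω

0.0432 Ω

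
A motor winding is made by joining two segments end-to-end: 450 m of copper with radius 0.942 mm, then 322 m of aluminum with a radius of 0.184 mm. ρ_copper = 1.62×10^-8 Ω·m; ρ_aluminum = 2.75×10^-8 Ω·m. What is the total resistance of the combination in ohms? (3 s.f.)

85.9 Ω

Segment 1: A = πr² = π(9.4200e-04 m)² = 2.788e-06 m²
R₁ = ρL/A = (1.62×10^-8)(450)/(2.788e-06) = 2.615 Ω
Segment 2: A = πr² = π(1.8400e-04 m)² = 1.064e-07 m²
R₂ = (2.75×10^-8)(322)/(1.064e-07) = 83.25 Ω
R = R₁ + R₂ = 85.9 Ω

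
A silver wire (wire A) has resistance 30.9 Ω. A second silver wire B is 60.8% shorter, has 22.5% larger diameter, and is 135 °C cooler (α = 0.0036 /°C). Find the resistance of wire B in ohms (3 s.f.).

4.15 Ω

R ∝ ρL/d² with ρ ∝ (1+αΔT), so R_B/R_A = (1 − 60.8/100) × (1 + 22.5/100)⁻² × (1 − 0.0036×135)
= 0.392 × 0.6664 × 0.514 = 0.1343
R_B = 0.1343 × 30.9 = 4.15 Ω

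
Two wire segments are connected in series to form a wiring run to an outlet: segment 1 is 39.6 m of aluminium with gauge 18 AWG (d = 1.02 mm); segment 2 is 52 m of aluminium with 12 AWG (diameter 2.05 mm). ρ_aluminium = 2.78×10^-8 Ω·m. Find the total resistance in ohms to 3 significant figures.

Segment 1: A = π(1.02/2 mm)² = π(5.1000e-04 m)² = 8.171e-07 m²
R₁ = ρL/A = (2.78×10^-8)(39.6)/(8.171e-07) = 1.347 Ω
Segment 2: A = π(2.05/2 mm)² = π(1.0250e-03 m)² = 3.301e-06 m²
R₂ = (2.78×10^-8)(52)/(3.301e-06) = 0.438 Ω
R = R₁ + R₂ = 1.79 Ω

1.79 Ω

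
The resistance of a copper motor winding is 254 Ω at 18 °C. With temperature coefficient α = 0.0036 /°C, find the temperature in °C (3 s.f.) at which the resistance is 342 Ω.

R = R₀(1 + α(T − T₀)) ⇒ T = T₀ + (R/R₀ − 1)/α
T = 18 + (342/254 − 1)/0.0036 = 18 + (0.3465)/0.0036 = 114 °C

114 °C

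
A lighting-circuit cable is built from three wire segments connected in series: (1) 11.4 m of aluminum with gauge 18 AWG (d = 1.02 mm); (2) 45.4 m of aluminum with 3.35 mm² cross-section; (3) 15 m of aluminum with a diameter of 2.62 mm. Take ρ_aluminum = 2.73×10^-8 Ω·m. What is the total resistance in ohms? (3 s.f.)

Seg 1: A = π(1.02/2 mm)² = π(5.1000e-04 m)² = 8.171e-07 m²
R_1 = (2.73×10^-8)(11.4)/(8.171e-07) = 0.3809 Ω
Seg 2: A = 3.35 mm² = 3.350e-06 m²
R_2 = (2.73×10^-8)(45.4)/(3.350e-06) = 0.37 Ω
Seg 3: A = π(d/2)² = π(1.3100e-03 m)² = 5.391e-06 m²
R_3 = (2.73×10^-8)(15)/(5.391e-06) = 0.07596 Ω
R_total = R_1 + R_2 + R_3 = 0.827 Ω

0.827 Ω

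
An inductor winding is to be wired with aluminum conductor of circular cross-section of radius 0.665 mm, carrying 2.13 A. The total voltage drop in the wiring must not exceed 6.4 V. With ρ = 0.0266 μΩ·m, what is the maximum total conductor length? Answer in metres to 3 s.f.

ρ = 0.0266 μΩ·m = 2.66×10^-8 Ω·m
A = πr² = π(6.6500e-04 m)² = 1.389e-06 m²
L_max = V_max·A/(1·ρI) = (6.4)(1.389e-06)/(2.66×10^-8×2.13) = 157 m

157 m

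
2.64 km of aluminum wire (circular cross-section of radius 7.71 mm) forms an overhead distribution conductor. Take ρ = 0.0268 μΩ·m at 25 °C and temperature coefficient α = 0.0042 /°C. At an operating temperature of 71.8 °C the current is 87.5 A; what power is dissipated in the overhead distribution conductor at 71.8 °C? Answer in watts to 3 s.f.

3470 W

ρ = 0.0268 μΩ·m = 2.68×10^-8 Ω·m
A = πr² = π(7.7100e-03 m)² = 1.867e-04 m²
R₍25₎ = ρL/A = (2.68×10^-8)(2640)/(1.867e-04) = 0.3789 Ω
R₍71.8₎ = R₍25₎(1 + αΔT) = 0.3789 × (1 + 0.0042×46.8) = 0.4533 Ω
P = I²R = (87.5)² × 0.4533 = 3470 W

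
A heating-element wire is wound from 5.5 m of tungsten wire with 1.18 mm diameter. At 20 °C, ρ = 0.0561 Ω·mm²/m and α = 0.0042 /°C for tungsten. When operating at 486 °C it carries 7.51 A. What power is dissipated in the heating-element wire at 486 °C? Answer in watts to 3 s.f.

ρ = 0.0561 Ω·mm²/m = 5.61×10^-8 Ω·m
A = π(d/2)² = π(5.9000e-04 m)² = 1.094e-06 m²
R₍20₎ = ρL/A = (5.61×10^-8)(5.5)/(1.094e-06) = 0.2821 Ω
R₍486₎ = R₍20₎(1 + αΔT) = 0.2821 × (1 + 0.0042×466) = 0.8344 Ω
P = I²R = (7.51)² × 0.8344 = 47.1 W

47.1 W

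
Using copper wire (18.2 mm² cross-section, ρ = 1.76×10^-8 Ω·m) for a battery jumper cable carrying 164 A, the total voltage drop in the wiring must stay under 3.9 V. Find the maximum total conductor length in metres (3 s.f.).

24.6 m

A = 18.2 mm² = 1.820e-05 m²
L_max = V_max·A/(1·ρI) = (3.9)(1.820e-05)/(1.76×10^-8×164) = 24.6 m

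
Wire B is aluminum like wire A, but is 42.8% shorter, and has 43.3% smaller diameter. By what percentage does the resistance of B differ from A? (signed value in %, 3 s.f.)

R ∝ L/d², so R_B/R_A = (1 − 42.8/100) × (1 − 43.3/100)⁻²
= 0.572 × 3.111 = 1.779
(R_B − R_A)/R_A = 1.779 − 1 = 77.9%

77.9%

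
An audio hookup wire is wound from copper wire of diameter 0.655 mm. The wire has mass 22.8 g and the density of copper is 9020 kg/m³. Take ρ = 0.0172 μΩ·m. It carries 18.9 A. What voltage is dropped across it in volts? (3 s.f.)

ρ = 0.0172 μΩ·m = 1.72×10^-8 Ω·m
A = π(d/2)² = π(3.2750e-04 m)² = 3.3696e-07 m²
L = m/(density·A) = 0.0228/(9020×3.3696e-07) = 7.502 m
R = ρL/A = (1.72×10^-8)(7.502)/(3.3696e-07) = 0.3829 Ω
V = IR = 18.9 × 0.3829 = 7.24 V

7.24 V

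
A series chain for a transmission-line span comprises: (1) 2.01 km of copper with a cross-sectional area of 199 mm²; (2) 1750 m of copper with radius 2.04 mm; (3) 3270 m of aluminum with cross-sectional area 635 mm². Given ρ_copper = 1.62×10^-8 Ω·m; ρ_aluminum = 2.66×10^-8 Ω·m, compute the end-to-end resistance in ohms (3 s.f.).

2.47 Ω

Seg 1: A = 199 mm² = 1.990e-04 m²
R_1 = (1.62×10^-8)(2010)/(1.990e-04) = 0.1636 Ω
Seg 2: A = πr² = π(2.0400e-03 m)² = 1.307e-05 m²
R_2 = (1.62×10^-8)(1750)/(1.307e-05) = 2.168 Ω
Seg 3: A = 635 mm² = 6.350e-04 m²
R_3 = (2.66×10^-8)(3270)/(6.350e-04) = 0.137 Ω
R_total = R_1 + R_2 + R_3 = 2.47 Ω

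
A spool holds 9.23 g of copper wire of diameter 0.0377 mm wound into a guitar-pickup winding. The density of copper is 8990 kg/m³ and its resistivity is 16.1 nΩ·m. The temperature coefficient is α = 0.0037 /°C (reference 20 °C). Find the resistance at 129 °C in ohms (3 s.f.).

18600 Ω

ρ = 16.1 nΩ·m = 1.61×10^-8 Ω·m
A = π(d/2)² = π(1.8850e-05 m)² = 1.1163e-09 m²
L = m/(density·A) = 0.00923/(8990×1.1163e-09) = 919.7 m
R = ρL/A = (1.61×10^-8)(919.7)/(1.1163e-09) = 13270 Ω
R(129 °C) = 13270 × (1 + 0.0037×109) = 18600 Ω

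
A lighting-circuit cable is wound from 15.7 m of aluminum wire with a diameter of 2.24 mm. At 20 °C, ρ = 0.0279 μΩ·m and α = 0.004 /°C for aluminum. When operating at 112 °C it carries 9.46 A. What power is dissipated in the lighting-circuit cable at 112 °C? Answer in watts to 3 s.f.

13.6 W

ρ = 0.0279 μΩ·m = 2.79×10^-8 Ω·m
A = π(d/2)² = π(1.1200e-03 m)² = 3.941e-06 m²
R₍20₎ = ρL/A = (2.79×10^-8)(15.7)/(3.941e-06) = 0.1112 Ω
R₍112₎ = R₍20₎(1 + αΔT) = 0.1112 × (1 + 0.004×92) = 0.1521 Ω
P = I²R = (9.46)² × 0.1521 = 13.6 W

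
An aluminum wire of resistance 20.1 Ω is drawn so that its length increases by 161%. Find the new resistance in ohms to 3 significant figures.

k = 1 + 161/100 = 2.61; volume constant ⇒ A' = A/k, so R' = k²R.
R' = 6.812 × 20.1 = 137 Ω

137 Ω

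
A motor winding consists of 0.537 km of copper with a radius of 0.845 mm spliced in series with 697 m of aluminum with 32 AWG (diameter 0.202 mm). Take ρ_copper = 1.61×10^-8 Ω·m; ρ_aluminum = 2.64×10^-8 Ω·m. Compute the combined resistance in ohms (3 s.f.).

Segment 1: A = πr² = π(8.4500e-04 m)² = 2.243e-06 m²
R₁ = ρL/A = (1.61×10^-8)(537)/(2.243e-06) = 3.854 Ω
Segment 2: A = π(0.202/2 mm)² = π(1.0100e-04 m)² = 3.205e-08 m²
R₂ = (2.64×10^-8)(697)/(3.205e-08) = 574.2 Ω
R = R₁ + R₂ = 578 Ω

578 Ω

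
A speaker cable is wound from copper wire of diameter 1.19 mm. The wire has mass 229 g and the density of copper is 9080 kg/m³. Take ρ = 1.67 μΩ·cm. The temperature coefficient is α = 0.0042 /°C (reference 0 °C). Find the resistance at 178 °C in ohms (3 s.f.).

0.595 Ω

ρ = 1.67 μΩ·cm = 1.67×10^-8 Ω·m
A = π(d/2)² = π(5.9500e-04 m)² = 1.1122e-06 m²
L = m/(density·A) = 0.229/(9080×1.1122e-06) = 22.68 m
R = ρL/A = (1.67×10^-8)(22.68)/(1.1122e-06) = 0.3405 Ω
R(178 °C) = 0.3405 × (1 + 0.0042×178) = 0.595 Ω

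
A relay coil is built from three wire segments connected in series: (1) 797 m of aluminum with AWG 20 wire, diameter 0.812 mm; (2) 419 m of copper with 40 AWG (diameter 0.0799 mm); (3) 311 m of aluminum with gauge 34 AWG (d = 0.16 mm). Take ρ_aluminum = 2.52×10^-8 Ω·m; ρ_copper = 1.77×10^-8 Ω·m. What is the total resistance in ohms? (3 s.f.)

1910 Ω

Seg 1: A = π(0.812/2 mm)² = π(4.0600e-04 m)² = 5.178e-07 m²
R_1 = (2.52×10^-8)(797)/(5.178e-07) = 38.78 Ω
Seg 2: A = π(0.0799/2 mm)² = π(3.9950e-05 m)² = 5.014e-09 m²
R_2 = (1.77×10^-8)(419)/(5.014e-09) = 1479 Ω
Seg 3: A = π(0.16/2 mm)² = π(8.0000e-05 m)² = 2.011e-08 m²
R_3 = (2.52×10^-8)(311)/(2.011e-08) = 389.8 Ω
R_total = R_1 + R_2 + R_3 = 1910 Ω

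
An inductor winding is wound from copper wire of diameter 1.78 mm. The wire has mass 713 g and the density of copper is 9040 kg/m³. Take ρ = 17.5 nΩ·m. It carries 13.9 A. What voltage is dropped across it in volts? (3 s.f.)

3.10 V

ρ = 17.5 nΩ·m = 1.75×10^-8 Ω·m
A = π(d/2)² = π(8.9000e-04 m)² = 2.4885e-06 m²
L = m/(density·A) = 0.713/(9040×2.4885e-06) = 31.7 m
R = ρL/A = (1.75×10^-8)(31.7)/(2.4885e-06) = 0.2229 Ω
V = IR = 13.9 × 0.2229 = 3.10 V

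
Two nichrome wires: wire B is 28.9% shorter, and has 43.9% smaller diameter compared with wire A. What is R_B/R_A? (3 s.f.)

2.26

R ∝ L/d², so R_B/R_A = (1 − 28.9/100) × (1 − 43.9/100)⁻²
= 0.711 × 3.177 = 2.26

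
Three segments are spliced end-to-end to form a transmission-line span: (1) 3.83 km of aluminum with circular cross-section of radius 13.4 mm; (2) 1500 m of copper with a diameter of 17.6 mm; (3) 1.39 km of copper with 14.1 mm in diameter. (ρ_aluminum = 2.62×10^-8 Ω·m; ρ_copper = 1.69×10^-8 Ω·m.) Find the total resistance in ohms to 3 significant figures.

Seg 1: A = πr² = π(1.3400e-02 m)² = 5.641e-04 m²
R_1 = (2.62×10^-8)(3830)/(5.641e-04) = 0.1779 Ω
Seg 2: A = π(d/2)² = π(8.8000e-03 m)² = 2.433e-04 m²
R_2 = (1.69×10^-8)(1500)/(2.433e-04) = 0.1042 Ω
Seg 3: A = π(d/2)² = π(7.0500e-03 m)² = 1.561e-04 m²
R_3 = (1.69×10^-8)(1390)/(1.561e-04) = 0.1504 Ω
R_total = R_1 + R_2 + R_3 = 0.433 Ω

0.433 Ω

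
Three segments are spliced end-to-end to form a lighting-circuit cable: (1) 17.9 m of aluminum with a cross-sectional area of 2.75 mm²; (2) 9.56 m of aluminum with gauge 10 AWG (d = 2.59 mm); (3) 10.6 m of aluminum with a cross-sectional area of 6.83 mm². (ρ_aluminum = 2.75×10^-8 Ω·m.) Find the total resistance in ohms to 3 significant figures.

Seg 1: A = 2.75 mm² = 2.750e-06 m²
R_1 = (2.75×10^-8)(17.9)/(2.750e-06) = 0.179 Ω
Seg 2: A = π(2.59/2 mm)² = π(1.2950e-03 m)² = 5.269e-06 m²
R_2 = (2.75×10^-8)(9.56)/(5.269e-06) = 0.0499 Ω
Seg 3: A = 6.83 mm² = 6.830e-06 m²
R_3 = (2.75×10^-8)(10.6)/(6.830e-06) = 0.04268 Ω
R_total = R_1 + R_2 + R_3 = 0.272 Ω

0.272 Ω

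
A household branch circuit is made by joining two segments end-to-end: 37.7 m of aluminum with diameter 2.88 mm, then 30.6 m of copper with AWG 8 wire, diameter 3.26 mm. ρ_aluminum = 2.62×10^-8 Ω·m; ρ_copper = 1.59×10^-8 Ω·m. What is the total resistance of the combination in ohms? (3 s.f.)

0.210 Ω

Segment 1: A = π(d/2)² = π(1.4400e-03 m)² = 6.514e-06 m²
R₁ = ρL/A = (2.62×10^-8)(37.7)/(6.514e-06) = 0.1516 Ω
Segment 2: A = π(3.26/2 mm)² = π(1.6300e-03 m)² = 8.347e-06 m²
R₂ = (1.59×10^-8)(30.6)/(8.347e-06) = 0.05829 Ω
R = R₁ + R₂ = 0.210 Ω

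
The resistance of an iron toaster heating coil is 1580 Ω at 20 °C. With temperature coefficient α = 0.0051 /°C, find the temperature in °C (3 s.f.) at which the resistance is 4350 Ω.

R = R₀(1 + α(T − T₀)) ⇒ T = T₀ + (R/R₀ − 1)/α
T = 20 + (4350/1580 − 1)/0.0051 = 20 + (1.753)/0.0051 = 364 °C

364 °C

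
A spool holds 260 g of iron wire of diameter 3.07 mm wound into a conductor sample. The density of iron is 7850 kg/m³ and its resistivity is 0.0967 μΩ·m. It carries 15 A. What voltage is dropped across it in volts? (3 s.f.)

0.877 V

ρ = 0.0967 μΩ·m = 9.67×10^-8 Ω·m
A = π(d/2)² = π(1.5350e-03 m)² = 7.4023e-06 m²
L = m/(density·A) = 0.26/(7850×7.4023e-06) = 4.474 m
R = ρL/A = (9.67×10^-8)(4.474)/(7.4023e-06) = 0.05845 Ω
V = IR = 15 × 0.05845 = 0.877 V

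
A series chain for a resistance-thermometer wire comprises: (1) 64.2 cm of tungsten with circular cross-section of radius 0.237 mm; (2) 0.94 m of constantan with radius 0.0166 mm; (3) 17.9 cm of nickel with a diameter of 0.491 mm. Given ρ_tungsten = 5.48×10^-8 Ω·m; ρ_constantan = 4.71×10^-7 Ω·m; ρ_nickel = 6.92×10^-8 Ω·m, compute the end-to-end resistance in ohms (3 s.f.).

Seg 1: A = πr² = π(2.3700e-04 m)² = 1.765e-07 m²
R_1 = (5.48×10^-8)(0.642)/(1.765e-07) = 0.1994 Ω
Seg 2: A = πr² = π(1.6600e-05 m)² = 8.657e-10 m²
R_2 = (4.71×10^-7)(0.94)/(8.657e-10) = 511.4 Ω
Seg 3: A = π(d/2)² = π(2.4550e-04 m)² = 1.893e-07 m²
R_3 = (6.92×10^-8)(0.179)/(1.893e-07) = 0.06542 Ω
R_total = R_1 + R_2 + R_3 = 512 Ω

512 Ω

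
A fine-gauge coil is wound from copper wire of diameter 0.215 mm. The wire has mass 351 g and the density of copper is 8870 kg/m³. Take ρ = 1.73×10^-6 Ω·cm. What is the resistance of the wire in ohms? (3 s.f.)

ρ = 1.73×10^-6 Ω·cm = 1.73×10^-8 Ω·m
A = π(d/2)² = π(1.0750e-04 m)² = 3.6305e-08 m²
L = m/(density·A) = 0.351/(8870×3.6305e-08) = 1090 m
R = ρL/A = (1.73×10^-8)(1090)/(3.6305e-08) = 519 Ω

519 Ω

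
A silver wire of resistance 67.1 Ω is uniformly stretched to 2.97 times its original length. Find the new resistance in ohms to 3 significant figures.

592 Ω

Volume constant ⇒ A' = A/k with k = 2.97. R' = ρ(kL)/(A/k) = k²R.
R' = 8.821 × 67.1 = 592 Ω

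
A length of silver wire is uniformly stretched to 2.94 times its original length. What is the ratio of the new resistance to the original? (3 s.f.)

Volume constant ⇒ A' = A/k with k = 2.94. R' = ρ(kL)/(A/k) = k²R.
Factor = 8.64

8.64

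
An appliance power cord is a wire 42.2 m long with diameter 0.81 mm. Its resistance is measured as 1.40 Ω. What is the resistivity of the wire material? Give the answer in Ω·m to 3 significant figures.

A = π(d/2)² = π(4.0500e-04 m)² = 5.153e-07 m²
ρ = RA/L = (1.4)(5.153e-07)/(42.2) = 1.71×10^-8 Ω·m

1.71×10^-8 Ω·m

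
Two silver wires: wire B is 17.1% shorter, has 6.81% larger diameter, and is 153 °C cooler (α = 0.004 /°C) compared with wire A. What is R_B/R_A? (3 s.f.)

0.282

R ∝ ρL/d² with ρ ∝ (1+αΔT), so R_B/R_A = (1 − 17.1/100) × (1 + 6.81/100)⁻² × (1 − 0.004×153)
= 0.829 × 0.8766 × 0.388 = 0.282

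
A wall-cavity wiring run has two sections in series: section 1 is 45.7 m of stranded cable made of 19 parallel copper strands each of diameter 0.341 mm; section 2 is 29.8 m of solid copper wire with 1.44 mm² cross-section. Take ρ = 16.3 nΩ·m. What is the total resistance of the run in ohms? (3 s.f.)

0.767 Ω

ρ = 16.3 nΩ·m = 1.63×10^-8 Ω·m
Section 1: A_strand = π(1.7050e-04)² = 9.133e-08 m²; R₁ = ρL/(N·A_s) = (1.63×10^-8)(45.7)/(19×9.133e-08) = 0.4293 Ω
Section 2: A = 1.44 mm² = 1.440e-06 m²
R₂ = (1.63×10^-8)(29.8)/(1.440e-06) = 0.3373 Ω
R = R₁ + R₂ = 0.767 Ω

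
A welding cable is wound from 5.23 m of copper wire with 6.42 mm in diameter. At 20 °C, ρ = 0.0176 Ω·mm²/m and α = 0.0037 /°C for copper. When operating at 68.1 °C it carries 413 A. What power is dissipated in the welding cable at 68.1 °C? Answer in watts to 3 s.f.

571 W

ρ = 0.0176 Ω·mm²/m = 1.76×10^-8 Ω·m
A = π(d/2)² = π(3.2100e-03 m)² = 3.237e-05 m²
R₍20₎ = ρL/A = (1.76×10^-8)(5.23)/(3.237e-05) = 0.002844 Ω
R₍68.1₎ = R₍20₎(1 + αΔT) = 0.002844 × (1 + 0.0037×48.1) = 0.00335 Ω
P = I²R = (413)² × 0.00335 = 571 W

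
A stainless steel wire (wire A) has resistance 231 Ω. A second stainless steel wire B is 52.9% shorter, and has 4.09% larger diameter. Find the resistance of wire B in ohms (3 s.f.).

100 Ω

R ∝ L/d², so R_B/R_A = (1 − 52.9/100) × (1 + 4.09/100)⁻²
= 0.471 × 0.923 = 0.4347
R_B = 0.4347 × 231 = 100 Ω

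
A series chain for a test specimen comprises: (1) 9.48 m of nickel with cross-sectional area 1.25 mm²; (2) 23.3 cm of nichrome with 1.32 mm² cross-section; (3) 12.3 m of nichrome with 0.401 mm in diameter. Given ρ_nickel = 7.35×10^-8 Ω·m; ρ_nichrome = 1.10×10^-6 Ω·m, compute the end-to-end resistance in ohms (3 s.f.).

Seg 1: A = 1.25 mm² = 1.250e-06 m²
R_1 = (7.35×10^-8)(9.48)/(1.250e-06) = 0.5574 Ω
Seg 2: A = 1.32 mm² = 1.320e-06 m²
R_2 = (1.10×10^-6)(0.233)/(1.320e-06) = 0.1942 Ω
Seg 3: A = π(d/2)² = π(2.0050e-04 m)² = 1.263e-07 m²
R_3 = (1.10×10^-6)(12.3)/(1.263e-07) = 107.1 Ω
R_total = R_1 + R_2 + R_3 = 108 Ω

108 Ω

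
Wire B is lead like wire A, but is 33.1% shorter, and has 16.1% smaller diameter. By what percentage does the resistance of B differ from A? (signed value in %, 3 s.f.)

-4.96%

R ∝ L/d², so R_B/R_A = (1 − 33.1/100) × (1 − 16.1/100)⁻²
= 0.669 × 1.421 = 0.9504
(R_B − R_A)/R_A = 0.9504 − 1 = -4.96%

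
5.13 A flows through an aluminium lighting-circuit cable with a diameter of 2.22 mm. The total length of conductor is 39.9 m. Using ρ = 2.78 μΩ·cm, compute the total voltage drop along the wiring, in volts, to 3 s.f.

1.47 V

ρ = 2.78 μΩ·cm = 2.78×10^-8 Ω·m
A = π(d/2)² = π(1.1100e-03 m)² = 3.871e-06 m²
R = ρL/A = (2.78×10^-8)(39.9)/(3.871e-06) = 0.2866 Ω
V = IR = 5.13 × 0.2866 = 1.47 V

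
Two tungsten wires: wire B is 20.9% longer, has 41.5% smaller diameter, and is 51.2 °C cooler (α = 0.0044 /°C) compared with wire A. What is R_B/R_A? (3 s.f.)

2.74

R ∝ ρL/d² with ρ ∝ (1+αΔT), so R_B/R_A = (1 + 20.9/100) × (1 − 41.5/100)⁻² × (1 − 0.0044×51.2)
= 1.209 × 2.922 × 0.7747 = 2.74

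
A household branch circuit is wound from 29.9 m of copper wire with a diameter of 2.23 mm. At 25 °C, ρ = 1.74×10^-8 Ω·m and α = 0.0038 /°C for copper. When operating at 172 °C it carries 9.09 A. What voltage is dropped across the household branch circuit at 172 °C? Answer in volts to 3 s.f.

1.89 V

A = π(d/2)² = π(1.1150e-03 m)² = 3.906e-06 m²
R₍25₎ = ρL/A = (1.74×10^-8)(29.9)/(3.906e-06) = 0.1332 Ω
R₍172₎ = R₍25₎(1 + αΔT) = 0.1332 × (1 + 0.0038×147) = 0.2076 Ω
V = IR = 9.09 × 0.2076 = 1.89 V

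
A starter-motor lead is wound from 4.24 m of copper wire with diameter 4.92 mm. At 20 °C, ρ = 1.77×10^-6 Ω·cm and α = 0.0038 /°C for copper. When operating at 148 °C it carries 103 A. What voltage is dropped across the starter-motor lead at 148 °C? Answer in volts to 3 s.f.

ρ = 1.77×10^-6 Ω·cm = 1.77×10^-8 Ω·m
A = π(d/2)² = π(2.4600e-03 m)² = 1.901e-05 m²
R₍20₎ = ρL/A = (1.77×10^-8)(4.24)/(1.901e-05) = 0.003947 Ω
R₍148₎ = R₍20₎(1 + αΔT) = 0.003947 × (1 + 0.0038×128) = 0.005868 Ω
V = IR = 103 × 0.005868 = 0.604 V

0.604 V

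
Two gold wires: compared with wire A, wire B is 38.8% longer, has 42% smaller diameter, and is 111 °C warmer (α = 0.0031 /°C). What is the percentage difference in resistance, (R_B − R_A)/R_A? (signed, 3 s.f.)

R ∝ ρL/d² with ρ ∝ (1+αΔT), so R_B/R_A = (1 + 38.8/100) × (1 − 42/100)⁻² × (1 + 0.0031×111)
= 1.388 × 2.973 × 1.344 = 5.546
(R_B − R_A)/R_A = 5.546 − 1 = 455%

455%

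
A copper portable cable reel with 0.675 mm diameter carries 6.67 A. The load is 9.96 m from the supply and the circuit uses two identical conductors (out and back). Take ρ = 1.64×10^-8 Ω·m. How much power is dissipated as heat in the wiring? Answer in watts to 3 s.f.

40.6 W

A = π(d/2)² = π(3.3750e-04 m)² = 3.578e-07 m²
Total conductor length (both ways) L = 2 × 9.96 = 19.92 m
R = ρL/A = (1.64×10^-8)(19.92)/(3.578e-07) = 0.9129 Ω
P = I²R = (6.67)² × 0.9129 = 40.6 W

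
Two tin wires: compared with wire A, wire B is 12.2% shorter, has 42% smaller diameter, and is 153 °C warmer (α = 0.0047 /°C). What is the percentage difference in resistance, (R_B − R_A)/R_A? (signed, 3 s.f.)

349%

R ∝ ρL/d² with ρ ∝ (1+αΔT), so R_B/R_A = (1 − 12.2/100) × (1 − 42/100)⁻² × (1 + 0.0047×153)
= 0.878 × 2.973 × 1.719 = 4.487
(R_B − R_A)/R_A = 4.487 − 1 = 349%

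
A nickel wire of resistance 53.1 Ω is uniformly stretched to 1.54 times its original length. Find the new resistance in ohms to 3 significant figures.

Volume constant ⇒ A' = A/k with k = 1.54. R' = ρ(kL)/(A/k) = k²R.
R' = 2.372 × 53.1 = 126 Ω

126 Ω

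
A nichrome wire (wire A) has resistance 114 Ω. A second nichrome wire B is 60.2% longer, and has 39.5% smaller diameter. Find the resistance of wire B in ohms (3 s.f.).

499 Ω

R ∝ L/d², so R_B/R_A = (1 + 60.2/100) × (1 − 39.5/100)⁻²
= 1.602 × 2.732 = 4.377
R_B = 4.377 × 114 = 499 Ω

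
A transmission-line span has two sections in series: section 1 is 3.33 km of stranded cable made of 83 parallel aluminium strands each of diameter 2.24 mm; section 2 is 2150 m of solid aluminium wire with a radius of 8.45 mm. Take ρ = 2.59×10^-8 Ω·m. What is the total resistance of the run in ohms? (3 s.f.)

Section 1: A_strand = π(1.1200e-03)² = 3.941e-06 m²; R₁ = ρL/(N·A_s) = (2.59×10^-8)(3330)/(83×3.941e-06) = 0.2637 Ω
Section 2: A = πr² = π(8.4500e-03 m)² = 2.243e-04 m²
R₂ = (2.59×10^-8)(2150)/(2.243e-04) = 0.2482 Ω
R = R₁ + R₂ = 0.512 Ω

0.512 Ω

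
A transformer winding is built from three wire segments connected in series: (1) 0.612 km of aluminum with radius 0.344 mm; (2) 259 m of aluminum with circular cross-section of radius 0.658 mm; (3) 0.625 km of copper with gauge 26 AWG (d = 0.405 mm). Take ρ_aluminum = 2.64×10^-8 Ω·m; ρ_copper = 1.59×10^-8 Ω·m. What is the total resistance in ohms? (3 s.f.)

126 Ω

Seg 1: A = πr² = π(3.4400e-04 m)² = 3.718e-07 m²
R_1 = (2.64×10^-8)(612)/(3.718e-07) = 43.46 Ω
Seg 2: A = πr² = π(6.5800e-04 m)² = 1.360e-06 m²
R_2 = (2.64×10^-8)(259)/(1.360e-06) = 5.027 Ω
Seg 3: A = π(0.405/2 mm)² = π(2.0250e-04 m)² = 1.288e-07 m²
R_3 = (1.59×10^-8)(625)/(1.288e-07) = 77.14 Ω
R_total = R_1 + R_2 + R_3 = 126 Ω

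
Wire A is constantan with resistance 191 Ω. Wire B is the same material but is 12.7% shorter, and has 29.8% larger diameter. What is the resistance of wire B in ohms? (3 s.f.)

99.0 Ω

R ∝ L/d², so R_B/R_A = (1 − 12.7/100) × (1 + 29.8/100)⁻²
= 0.873 × 0.5935 = 0.5182
R_B = 0.5182 × 191 = 99.0 Ω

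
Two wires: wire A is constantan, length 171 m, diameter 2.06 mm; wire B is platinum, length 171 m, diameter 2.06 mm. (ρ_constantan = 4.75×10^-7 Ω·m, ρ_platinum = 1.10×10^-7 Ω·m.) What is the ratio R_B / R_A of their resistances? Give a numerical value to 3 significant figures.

R ∝ ρL/d², so R_B/R_A = (ρ_B/ρ_A)
= (1.10×10^-7/4.75×10^-7) = 0.232

0.232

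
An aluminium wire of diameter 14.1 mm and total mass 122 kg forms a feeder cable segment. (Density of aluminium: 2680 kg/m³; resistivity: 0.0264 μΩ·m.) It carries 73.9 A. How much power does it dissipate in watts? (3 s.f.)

ρ = 0.0264 μΩ·m = 2.64×10^-8 Ω·m
A = π(d/2)² = π(7.0500e-03 m)² = 1.5615e-04 m²
L = m/(density·A) = 122/(2680×1.5615e-04) = 291.5 m
R = ρL/A = (2.64×10^-8)(291.5)/(1.5615e-04) = 0.04929 Ω
P = I²R = (73.9)² × 0.04929 = 269 W

269 W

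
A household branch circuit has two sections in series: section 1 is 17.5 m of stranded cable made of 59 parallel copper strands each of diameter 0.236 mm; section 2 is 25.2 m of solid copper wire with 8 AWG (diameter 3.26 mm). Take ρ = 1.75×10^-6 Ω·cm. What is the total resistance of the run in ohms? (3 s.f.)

ρ = 1.75×10^-6 Ω·cm = 1.75×10^-8 Ω·m
Section 1: A_strand = π(1.1800e-04)² = 4.374e-08 m²; R₁ = ρL/(N·A_s) = (1.75×10^-8)(17.5)/(59×4.374e-08) = 0.1187 Ω
Section 2: A = π(3.26/2 mm)² = π(1.6300e-03 m)² = 8.347e-06 m²
R₂ = (1.75×10^-8)(25.2)/(8.347e-06) = 0.05283 Ω
R = R₁ + R₂ = 0.171 Ω

0.171 Ω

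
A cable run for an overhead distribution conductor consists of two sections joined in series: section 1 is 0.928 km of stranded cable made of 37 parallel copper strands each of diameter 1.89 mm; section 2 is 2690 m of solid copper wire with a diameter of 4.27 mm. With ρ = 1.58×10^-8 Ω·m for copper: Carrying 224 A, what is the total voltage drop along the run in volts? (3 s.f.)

696 V

Section 1: A_strand = π(9.4500e-04)² = 2.806e-06 m²; R₁ = ρL/(N·A_s) = (1.58×10^-8)(928)/(37×2.806e-06) = 0.1413 Ω
Section 2: A = π(d/2)² = π(2.1350e-03 m)² = 1.432e-05 m²
R₂ = (1.58×10^-8)(2690)/(1.432e-05) = 2.968 Ω
R = R₁ + R₂ = 3.109 Ω
V = IR = 224 × 3.109 = 696 V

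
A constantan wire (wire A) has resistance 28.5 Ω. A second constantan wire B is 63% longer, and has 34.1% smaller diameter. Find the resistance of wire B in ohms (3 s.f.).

107 Ω

R ∝ L/d², so R_B/R_A = (1 + 63/100) × (1 − 34.1/100)⁻²
= 1.63 × 2.303 = 3.753
R_B = 3.753 × 28.5 = 107 Ω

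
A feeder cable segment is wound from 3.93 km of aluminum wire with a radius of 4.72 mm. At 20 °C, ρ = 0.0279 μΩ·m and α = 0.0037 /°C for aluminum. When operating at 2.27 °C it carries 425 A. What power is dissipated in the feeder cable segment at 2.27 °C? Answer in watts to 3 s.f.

2.64×10^5 W

ρ = 0.0279 μΩ·m = 2.79×10^-8 Ω·m
A = πr² = π(4.7200e-03 m)² = 6.999e-05 m²
R₍20₎ = ρL/A = (2.79×10^-8)(3930)/(6.999e-05) = 1.567 Ω
R₍2.27₎ = R₍20₎(1 + αΔT) = 1.567 × (1 + 0.0037×-17.7) = 1.464 Ω
P = I²R = (425)² × 1.464 = 2.64×10^5 W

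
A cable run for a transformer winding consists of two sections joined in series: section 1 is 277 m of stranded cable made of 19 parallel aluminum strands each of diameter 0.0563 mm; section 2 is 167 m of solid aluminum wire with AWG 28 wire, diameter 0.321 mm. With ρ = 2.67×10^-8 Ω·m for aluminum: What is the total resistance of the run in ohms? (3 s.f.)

Section 1: A_strand = π(2.8150e-05)² = 2.489e-09 m²; R₁ = ρL/(N·A_s) = (2.67×10^-8)(277)/(19×2.489e-09) = 156.4 Ω
Section 2: A = π(0.321/2 mm)² = π(1.6050e-04 m)² = 8.093e-08 m²
R₂ = (2.67×10^-8)(167)/(8.093e-08) = 55.1 Ω
R = R₁ + R₂ = 211 Ω

211 Ω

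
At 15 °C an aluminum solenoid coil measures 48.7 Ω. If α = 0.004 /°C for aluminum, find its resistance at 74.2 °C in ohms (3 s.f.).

60.2 Ω

ΔT = 74.2 − 15 = 59.2 °C
R = R₀(1 + αΔT) = 48.7 × (1 + 0.004×59.2) = 48.7 × 1.237 = 60.2 Ω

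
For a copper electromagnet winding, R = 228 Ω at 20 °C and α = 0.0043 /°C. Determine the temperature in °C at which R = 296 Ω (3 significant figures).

R = R₀(1 + α(T − T₀)) ⇒ T = T₀ + (R/R₀ − 1)/α
T = 20 + (296/228 − 1)/0.0043 = 20 + (0.2982)/0.0043 = 89.4 °C

89.4 °C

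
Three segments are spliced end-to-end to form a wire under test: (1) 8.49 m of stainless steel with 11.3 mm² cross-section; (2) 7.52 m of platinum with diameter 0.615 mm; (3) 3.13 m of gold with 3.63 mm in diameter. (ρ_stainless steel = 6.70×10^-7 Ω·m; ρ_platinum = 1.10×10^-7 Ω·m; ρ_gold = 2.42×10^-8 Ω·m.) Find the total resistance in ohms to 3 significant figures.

Seg 1: A = 11.3 mm² = 1.130e-05 m²
R_1 = (6.70×10^-7)(8.49)/(1.130e-05) = 0.5034 Ω
Seg 2: A = π(d/2)² = π(3.0750e-04 m)² = 2.971e-07 m²
R_2 = (1.10×10^-7)(7.52)/(2.971e-07) = 2.785 Ω
Seg 3: A = π(d/2)² = π(1.8150e-03 m)² = 1.035e-05 m²
R_3 = (2.42×10^-8)(3.13)/(1.035e-05) = 0.007319 Ω
R_total = R_1 + R_2 + R_3 = 3.30 Ω

3.30 Ω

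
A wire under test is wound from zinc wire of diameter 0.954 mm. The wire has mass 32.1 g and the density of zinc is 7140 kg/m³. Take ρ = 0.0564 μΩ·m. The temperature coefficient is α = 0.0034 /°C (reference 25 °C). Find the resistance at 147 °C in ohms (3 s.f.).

0.702 Ω

ρ = 0.0564 μΩ·m = 5.64×10^-8 Ω·m
A = π(d/2)² = π(4.7700e-04 m)² = 7.1480e-07 m²
L = m/(density·A) = 0.0321/(7140×7.1480e-07) = 6.29 m
R = ρL/A = (5.64×10^-8)(6.29)/(7.1480e-07) = 0.4963 Ω
R(147 °C) = 0.4963 × (1 + 0.0034×122) = 0.702 Ω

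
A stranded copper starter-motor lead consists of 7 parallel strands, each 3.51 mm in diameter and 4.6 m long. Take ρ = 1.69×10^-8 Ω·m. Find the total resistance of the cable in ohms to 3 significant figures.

A_strand = π(1.7550e-03 m)² = 9.676e-06 m²
R_strand = ρL/A = (1.69×10^-8)(4.6)/(9.676e-06) = 0.008034 Ω
R_total = R_strand/N = 0.008034/7 = 0.00115 Ω

0.00115 Ω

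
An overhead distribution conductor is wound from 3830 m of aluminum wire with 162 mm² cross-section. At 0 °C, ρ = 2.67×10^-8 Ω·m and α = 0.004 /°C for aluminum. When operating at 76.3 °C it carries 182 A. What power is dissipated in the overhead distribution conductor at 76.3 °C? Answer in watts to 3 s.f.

A = 162 mm² = 1.620e-04 m²
R₍0₎ = ρL/A = (2.67×10^-8)(3830)/(1.620e-04) = 0.6312 Ω
R₍76.3₎ = R₍0₎(1 + αΔT) = 0.6312 × (1 + 0.004×76.3) = 0.8239 Ω
P = I²R = (182)² × 0.8239 = 27300 W

27300 W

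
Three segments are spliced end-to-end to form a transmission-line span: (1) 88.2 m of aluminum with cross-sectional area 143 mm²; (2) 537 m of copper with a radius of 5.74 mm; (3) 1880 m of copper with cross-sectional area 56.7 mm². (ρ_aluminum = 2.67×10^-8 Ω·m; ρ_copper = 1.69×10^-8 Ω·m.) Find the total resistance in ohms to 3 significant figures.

Seg 1: A = 143 mm² = 1.430e-04 m²
R_1 = (2.67×10^-8)(88.2)/(1.430e-04) = 0.01647 Ω
Seg 2: A = πr² = π(5.7400e-03 m)² = 1.035e-04 m²
R_2 = (1.69×10^-8)(537)/(1.035e-04) = 0.08768 Ω
Seg 3: A = 56.7 mm² = 5.670e-05 m²
R_3 = (1.69×10^-8)(1880)/(5.670e-05) = 0.5604 Ω
R_total = R_1 + R_2 + R_3 = 0.664 Ω

0.664 Ω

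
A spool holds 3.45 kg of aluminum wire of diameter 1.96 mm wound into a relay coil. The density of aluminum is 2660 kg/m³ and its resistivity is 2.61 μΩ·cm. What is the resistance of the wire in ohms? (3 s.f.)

3.72 Ω

ρ = 2.61 μΩ·cm = 2.61×10^-8 Ω·m
A = π(d/2)² = π(9.8000e-04 m)² = 3.0172e-06 m²
L = m/(density·A) = 3.45/(2660×3.0172e-06) = 429.9 m
R = ρL/A = (2.61×10^-8)(429.9)/(3.0172e-06) = 3.72 Ω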